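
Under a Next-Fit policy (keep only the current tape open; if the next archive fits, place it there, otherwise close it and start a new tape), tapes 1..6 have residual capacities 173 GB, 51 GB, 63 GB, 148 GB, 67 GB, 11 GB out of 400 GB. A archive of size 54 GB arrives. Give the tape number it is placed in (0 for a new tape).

Next-Fit only looks at tape 6, which has 11 GB free.
54 GB does not fit, so a new tape is opened.

0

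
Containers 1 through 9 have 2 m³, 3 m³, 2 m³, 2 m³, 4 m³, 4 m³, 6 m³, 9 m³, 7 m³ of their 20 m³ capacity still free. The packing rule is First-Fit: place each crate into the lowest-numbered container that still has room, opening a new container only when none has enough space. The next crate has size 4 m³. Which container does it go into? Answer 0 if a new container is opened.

Containers with room: container 5 (4 m³), container 6 (4 m³), container 7 (6 m³), container 8 (9 m³), container 9 (7 m³).
The first with room is container 5.

5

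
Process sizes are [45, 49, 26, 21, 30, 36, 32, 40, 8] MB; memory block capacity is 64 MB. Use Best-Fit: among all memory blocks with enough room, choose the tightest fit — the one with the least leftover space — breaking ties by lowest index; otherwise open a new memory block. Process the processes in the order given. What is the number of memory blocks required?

memory block 1: place 45 MB, 19 MB left
memory block 2: place 49 MB, 15 MB left
memory block 3: place 26 MB, 38 MB left
memory block 3: place 21 MB, 17 MB left
memory block 4: place 30 MB, 34 MB left
memory block 5: place 36 MB, 28 MB left
memory block 4: place 32 MB, 2 MB left
memory block 6: place 40 MB, 24 MB left
memory block 2: place 8 MB, 7 MB left
Final memory blocks: [45] [49,8] [26,21] [30,32] [36] [40].

6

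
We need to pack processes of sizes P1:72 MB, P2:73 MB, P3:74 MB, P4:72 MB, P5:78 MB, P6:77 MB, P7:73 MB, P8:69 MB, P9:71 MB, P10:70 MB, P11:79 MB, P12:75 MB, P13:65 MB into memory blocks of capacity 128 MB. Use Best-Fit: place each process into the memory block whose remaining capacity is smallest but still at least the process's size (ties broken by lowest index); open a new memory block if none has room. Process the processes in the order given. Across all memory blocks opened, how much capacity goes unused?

716

P1 (72 MB) → memory block 1 (remaining 56 MB)
P2 (73 MB) → memory block 2 (remaining 55 MB)
P3 (74 MB) → memory block 3 (remaining 54 MB)
P4 (72 MB) → memory block 4 (remaining 56 MB)
P5 (78 MB) → memory block 5 (remaining 50 MB)
P6 (77 MB) → memory block 6 (remaining 51 MB)
P7 (73 MB) → memory block 7 (remaining 55 MB)
P8 (69 MB) → memory block 8 (remaining 59 MB)
P9 (71 MB) → memory block 9 (remaining 57 MB)
P10 (70 MB) → memory block 10 (remaining 58 MB)
P11 (79 MB) → memory block 11 (remaining 49 MB)
P12 (75 MB) → memory block 12 (remaining 53 MB)
P13 (65 MB) → memory block 13 (remaining 63 MB)
13 memory blocks × 128 MB = 1664 MB; used 948 MB; unused 716 MB.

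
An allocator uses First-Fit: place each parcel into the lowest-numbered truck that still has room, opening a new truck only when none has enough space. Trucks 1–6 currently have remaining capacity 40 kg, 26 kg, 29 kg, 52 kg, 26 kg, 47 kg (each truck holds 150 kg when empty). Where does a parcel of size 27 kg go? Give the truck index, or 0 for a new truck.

1

Trucks with room: truck 1 (40 kg), truck 3 (29 kg), truck 4 (52 kg), truck 6 (47 kg).
The first with room is truck 1.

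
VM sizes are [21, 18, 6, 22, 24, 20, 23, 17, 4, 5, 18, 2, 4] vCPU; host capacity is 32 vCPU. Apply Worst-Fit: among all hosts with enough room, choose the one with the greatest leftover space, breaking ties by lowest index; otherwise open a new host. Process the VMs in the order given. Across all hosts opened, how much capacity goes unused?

72

host 1: place 21 vCPU, 11 vCPU left
host 2: place 18 vCPU, 14 vCPU left
host 2: place 6 vCPU, 8 vCPU left
host 3: place 22 vCPU, 10 vCPU left
host 4: place 24 vCPU, 8 vCPU left
host 5: place 20 vCPU, 12 vCPU left
host 6: place 23 vCPU, 9 vCPU left
host 7: place 17 vCPU, 15 vCPU left
host 7: place 4 vCPU, 11 vCPU left
host 5: place 5 vCPU, 7 vCPU left
host 8: place 18 vCPU, 14 vCPU left
host 8: place 2 vCPU, 12 vCPU left
host 8: place 4 vCPU, 8 vCPU left
8 hosts × 32 vCPU = 256 vCPU; used 184 vCPU; unused 72 vCPU.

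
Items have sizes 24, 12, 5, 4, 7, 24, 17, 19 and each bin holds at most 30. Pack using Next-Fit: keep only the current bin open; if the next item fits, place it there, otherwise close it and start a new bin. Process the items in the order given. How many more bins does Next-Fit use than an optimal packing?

Next-Fit: [24] [12,5,4,7] [24] [17] [19] → 5 bins.
Total size 112; any packing needs at least ⌈112/30⌉ = 4 bins.
An optimal packing achieves that bound: [24,5] [24,4] [19,7] [17,12] → 4 bins.
Excess: 5 − 4 = 1.

1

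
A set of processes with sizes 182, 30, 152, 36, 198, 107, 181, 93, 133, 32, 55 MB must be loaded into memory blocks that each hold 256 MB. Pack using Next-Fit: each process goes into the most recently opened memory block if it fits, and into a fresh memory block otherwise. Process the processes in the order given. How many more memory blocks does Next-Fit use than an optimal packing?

2

Next-Fit: [182,30] [152,36] [198] [107] [181] [93,133] [32,55] → 7 memory blocks.
Total size 1199 MB; any packing needs at least ⌈1199/256⌉ = 5 memory blocks.
An optimal packing achieves that bound: [198,55] [182,36,32] [181,30] [152,93] [133,107] → 5 memory blocks.
Excess: 7 − 5 = 2.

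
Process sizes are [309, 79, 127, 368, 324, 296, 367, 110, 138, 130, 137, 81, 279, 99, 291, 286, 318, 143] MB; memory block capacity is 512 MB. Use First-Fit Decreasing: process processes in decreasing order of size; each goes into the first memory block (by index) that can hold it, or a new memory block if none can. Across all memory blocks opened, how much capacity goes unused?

Sorted descending: 368, 367, 324, 318, 309, 296, 291, 286, 279, 143, 138, 137, 130, 127, 110, 99, 81, 79.
368 MB → memory block 1 (remaining 144 MB)
367 MB → memory block 2 (remaining 145 MB)
324 MB → memory block 3 (remaining 188 MB)
318 MB → memory block 4 (remaining 194 MB)
309 MB → memory block 5 (remaining 203 MB)
296 MB → memory block 6 (remaining 216 MB)
291 MB → memory block 7 (remaining 221 MB)
286 MB → memory block 8 (remaining 226 MB)
279 MB → memory block 9 (remaining 233 MB)
143 MB → memory block 1 (remaining 1 MB)
138 MB → memory block 2 (remaining 7 MB)
137 MB → memory block 3 (remaining 51 MB)
130 MB → memory block 4 (remaining 64 MB)
127 MB → memory block 5 (remaining 76 MB)
110 MB → memory block 6 (remaining 106 MB)
99 MB → memory block 6 (remaining 7 MB)
81 MB → memory block 7 (remaining 140 MB)
79 MB → memory block 7 (remaining 61 MB)
9 memory blocks × 512 MB = 4608 MB; used 3882 MB; unused 726 MB.

726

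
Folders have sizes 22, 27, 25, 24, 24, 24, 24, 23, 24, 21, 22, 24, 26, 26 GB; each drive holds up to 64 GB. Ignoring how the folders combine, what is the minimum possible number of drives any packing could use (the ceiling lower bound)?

Total size = 22 + 27 + 25 + 24 + 24 + 24 + 24 + 23 + 24 + 21 + 22 + 24 + 26 + 26 = 336 GB.
⌈336 / 64⌉ = 6.

6 drives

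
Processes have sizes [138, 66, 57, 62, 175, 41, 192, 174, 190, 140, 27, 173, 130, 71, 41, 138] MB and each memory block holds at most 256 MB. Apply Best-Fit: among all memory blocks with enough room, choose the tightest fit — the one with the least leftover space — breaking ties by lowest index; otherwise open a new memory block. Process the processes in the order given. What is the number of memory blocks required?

Put 138 MB in memory block 1; 118 MB remain.
Put 66 MB in memory block 1; 52 MB remain.
Put 57 MB in memory block 2; 199 MB remain.
Put 62 MB in memory block 2; 137 MB remain.
Put 175 MB in memory block 3; 81 MB remain.
Put 41 MB in memory block 1; 11 MB remain.
Put 192 MB in memory block 4; 64 MB remain.
Put 174 MB in memory block 5; 82 MB remain.
Put 190 MB in memory block 6; 66 MB remain.
Put 140 MB in memory block 7; 116 MB remain.
Put 27 MB in memory block 4; 37 MB remain.
Put 173 MB in memory block 8; 83 MB remain.
Put 130 MB in memory block 2; 7 MB remain.
Put 71 MB in memory block 3; 10 MB remain.
Put 41 MB in memory block 6; 25 MB remain.
Put 138 MB in memory block 9; 118 MB remain.
Final memory blocks: [138,66,41] [57,62,130] [175,71] [192,27] [174] [190,41] [140] [173] [138].

9 memory blocks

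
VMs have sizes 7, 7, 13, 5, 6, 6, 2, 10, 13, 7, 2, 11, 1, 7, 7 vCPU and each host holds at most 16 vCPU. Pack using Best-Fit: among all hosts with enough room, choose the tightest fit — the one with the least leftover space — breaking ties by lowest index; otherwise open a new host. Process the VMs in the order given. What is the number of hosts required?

8

host 1: place 7 vCPU, 9 vCPU left
host 1: place 7 vCPU, 2 vCPU left
host 2: place 13 vCPU, 3 vCPU left
host 3: place 5 vCPU, 11 vCPU left
host 3: place 6 vCPU, 5 vCPU left
host 4: place 6 vCPU, 10 vCPU left
host 1: place 2 vCPU, 0 vCPU left
host 4: place 10 vCPU, 0 vCPU left
host 5: place 13 vCPU, 3 vCPU left
host 6: place 7 vCPU, 9 vCPU left
host 2: place 2 vCPU, 1 vCPU left
host 7: place 11 vCPU, 5 vCPU left
host 2: place 1 vCPU, 0 vCPU left
host 6: place 7 vCPU, 2 vCPU left
host 8: place 7 vCPU, 9 vCPU left
Final hosts: [7,7,2] [13,2,1] [5,6] [6,10] [13] [7,7] [11] [7].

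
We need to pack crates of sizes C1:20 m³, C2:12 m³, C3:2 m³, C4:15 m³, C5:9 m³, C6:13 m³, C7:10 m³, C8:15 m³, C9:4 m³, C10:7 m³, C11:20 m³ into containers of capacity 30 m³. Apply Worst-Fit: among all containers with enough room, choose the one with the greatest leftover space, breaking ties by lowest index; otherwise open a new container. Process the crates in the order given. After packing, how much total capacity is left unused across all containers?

23

C1 (20 m³) → container 1 (remaining 10 m³)
C2 (12 m³) → container 2 (remaining 18 m³)
C3 (2 m³) → container 2 (remaining 16 m³)
C4 (15 m³) → container 2 (remaining 1 m³)
C5 (9 m³) → container 1 (remaining 1 m³)
C6 (13 m³) → container 3 (remaining 17 m³)
C7 (10 m³) → container 3 (remaining 7 m³)
C8 (15 m³) → container 4 (remaining 15 m³)
C9 (4 m³) → container 4 (remaining 11 m³)
C10 (7 m³) → container 4 (remaining 4 m³)
C11 (20 m³) → container 5 (remaining 10 m³)
5 containers × 30 m³ = 150 m³; used 127 m³; unused 23 m³.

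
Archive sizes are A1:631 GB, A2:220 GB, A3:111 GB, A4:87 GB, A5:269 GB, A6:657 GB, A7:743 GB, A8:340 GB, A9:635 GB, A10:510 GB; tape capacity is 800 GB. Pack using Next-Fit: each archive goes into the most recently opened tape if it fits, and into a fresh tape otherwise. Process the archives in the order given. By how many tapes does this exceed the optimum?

Next-Fit: [631] [220,111,87,269] [657] [743] [340] [635] [510] → 7 tapes.
Total size 4203 GB; any packing needs at least ⌈4203/800⌉ = 6 tapes.
An optimal packing achieves that bound: [743] [657,111] [635,87] [631] [510,269] [340,220] → 6 tapes.
Excess: 7 − 6 = 1.

1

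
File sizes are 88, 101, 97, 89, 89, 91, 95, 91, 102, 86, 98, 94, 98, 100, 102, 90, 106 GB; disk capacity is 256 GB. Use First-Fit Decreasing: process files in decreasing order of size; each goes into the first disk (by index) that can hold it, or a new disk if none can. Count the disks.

Sorted descending: 106, 102, 102, 101, 100, 98, 98, 97, 95, 94, 91, 91, 90, 89, 89, 88, 86.
106 GB → disk 1 (remaining 150 GB)
102 GB → disk 1 (remaining 48 GB)
102 GB → disk 2 (remaining 154 GB)
101 GB → disk 2 (remaining 53 GB)
100 GB → disk 3 (remaining 156 GB)
98 GB → disk 3 (remaining 58 GB)
98 GB → disk 4 (remaining 158 GB)
97 GB → disk 4 (remaining 61 GB)
95 GB → disk 5 (remaining 161 GB)
94 GB → disk 5 (remaining 67 GB)
91 GB → disk 6 (remaining 165 GB)
91 GB → disk 6 (remaining 74 GB)
90 GB → disk 7 (remaining 166 GB)
89 GB → disk 7 (remaining 77 GB)
89 GB → disk 8 (remaining 167 GB)
88 GB → disk 8 (remaining 79 GB)
86 GB → disk 9 (remaining 170 GB)

9 disks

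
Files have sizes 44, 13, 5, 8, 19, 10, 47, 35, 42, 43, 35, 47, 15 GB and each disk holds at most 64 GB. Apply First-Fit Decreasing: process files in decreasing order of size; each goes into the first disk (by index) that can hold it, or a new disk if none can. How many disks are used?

7 disks

Sorted descending: 47, 47, 44, 43, 42, 35, 35, 19, 15, 13, 10, 8, 5.
47 GB → disk 1 (remaining 17 GB)
47 GB → disk 2 (remaining 17 GB)
44 GB → disk 3 (remaining 20 GB)
43 GB → disk 4 (remaining 21 GB)
42 GB → disk 5 (remaining 22 GB)
35 GB → disk 6 (remaining 29 GB)
35 GB → disk 7 (remaining 29 GB)
19 GB → disk 3 (remaining 1 GB)
15 GB → disk 1 (remaining 2 GB)
13 GB → disk 2 (remaining 4 GB)
10 GB → disk 4 (remaining 11 GB)
8 GB → disk 4 (remaining 3 GB)
5 GB → disk 5 (remaining 17 GB)
Final disks: [47,15] [47,13] [44,19] [43,10,8] [42,5] [35] [35].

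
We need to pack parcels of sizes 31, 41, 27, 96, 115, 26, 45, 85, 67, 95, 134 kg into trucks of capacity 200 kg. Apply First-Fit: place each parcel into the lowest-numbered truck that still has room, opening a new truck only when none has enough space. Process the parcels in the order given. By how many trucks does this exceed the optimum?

First-Fit: [31,41,27,96] [115,26,45] [85,67] [95] [134] → 5 trucks.
Total size 762 kg; any packing needs at least ⌈762/200⌉ = 4 trucks.
An optimal packing achieves that bound: [134,45] [115,85] [96,95] [67,41,31,27,26] → 4 trucks.
Excess: 5 − 4 = 1.

1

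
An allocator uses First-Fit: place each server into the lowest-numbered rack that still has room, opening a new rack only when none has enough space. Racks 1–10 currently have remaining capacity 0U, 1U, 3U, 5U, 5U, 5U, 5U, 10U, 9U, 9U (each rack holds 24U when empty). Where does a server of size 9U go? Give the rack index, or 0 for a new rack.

Racks with room: rack 8 (10U), rack 9 (9U), rack 10 (9U).
The first with room is rack 8.

8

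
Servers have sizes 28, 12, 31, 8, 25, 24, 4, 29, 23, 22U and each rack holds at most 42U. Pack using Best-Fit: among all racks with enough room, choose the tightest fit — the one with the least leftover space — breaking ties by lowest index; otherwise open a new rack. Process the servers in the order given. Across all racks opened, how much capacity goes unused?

88

Put 28U in rack 1; 14U remain.
Put 12U in rack 1; 2U remain.
Put 31U in rack 2; 11U remain.
Put 8U in rack 2; 3U remain.
Put 25U in rack 3; 17U remain.
Put 24U in rack 4; 18U remain.
Put 4U in rack 3; 13U remain.
Put 29U in rack 5; 13U remain.
Put 23U in rack 6; 19U remain.
Put 22U in rack 7; 20U remain.
7 racks × 42U = 294U; used 206U; unused 88U.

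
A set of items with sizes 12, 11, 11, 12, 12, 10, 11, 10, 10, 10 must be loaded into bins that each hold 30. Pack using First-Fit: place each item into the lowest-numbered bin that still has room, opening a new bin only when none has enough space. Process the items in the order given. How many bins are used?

bin 1: place 12, 18 left
bin 1: place 11, 7 left
bin 2: place 11, 19 left
bin 2: place 12, 7 left
bin 3: place 12, 18 left
bin 3: place 10, 8 left
bin 4: place 11, 19 left
bin 4: place 10, 9 left
bin 5: place 10, 20 left
bin 5: place 10, 10 left

5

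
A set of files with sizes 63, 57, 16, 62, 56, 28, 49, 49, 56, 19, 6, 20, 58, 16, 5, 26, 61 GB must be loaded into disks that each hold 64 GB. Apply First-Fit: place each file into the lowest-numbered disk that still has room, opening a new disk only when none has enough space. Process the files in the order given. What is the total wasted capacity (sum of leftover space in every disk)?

57

Put 63 GB in disk 1; 1 GB remain.
Put 57 GB in disk 2; 7 GB remain.
Put 16 GB in disk 3; 48 GB remain.
Put 62 GB in disk 4; 2 GB remain.
Put 56 GB in disk 5; 8 GB remain.
Put 28 GB in disk 3; 20 GB remain.
Put 49 GB in disk 6; 15 GB remain.
Put 49 GB in disk 7; 15 GB remain.
Put 56 GB in disk 8; 8 GB remain.
Put 19 GB in disk 3; 1 GB remain.
Put 6 GB in disk 2; 1 GB remain.
Put 20 GB in disk 9; 44 GB remain.
Put 58 GB in disk 10; 6 GB remain.
Put 16 GB in disk 9; 28 GB remain.
Put 5 GB in disk 5; 3 GB remain.
Put 26 GB in disk 9; 2 GB remain.
Put 61 GB in disk 11; 3 GB remain.
11 disks × 64 GB = 704 GB; used 647 GB; unused 57 GB.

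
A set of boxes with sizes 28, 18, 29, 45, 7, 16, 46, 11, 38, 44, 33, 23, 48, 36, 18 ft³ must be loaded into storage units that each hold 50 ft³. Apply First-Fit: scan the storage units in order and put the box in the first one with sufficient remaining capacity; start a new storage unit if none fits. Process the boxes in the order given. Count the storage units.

10

Put 28 ft³ in storage unit 1; 22 ft³ remain.
Put 18 ft³ in storage unit 1; 4 ft³ remain.
Put 29 ft³ in storage unit 2; 21 ft³ remain.
Put 45 ft³ in storage unit 3; 5 ft³ remain.
Put 7 ft³ in storage unit 2; 14 ft³ remain.
Put 16 ft³ in storage unit 4; 34 ft³ remain.
Put 46 ft³ in storage unit 5; 4 ft³ remain.
Put 11 ft³ in storage unit 2; 3 ft³ remain.
Put 38 ft³ in storage unit 6; 12 ft³ remain.
Put 44 ft³ in storage unit 7; 6 ft³ remain.
Put 33 ft³ in storage unit 4; 1 ft³ remain.
Put 23 ft³ in storage unit 8; 27 ft³ remain.
Put 48 ft³ in storage unit 9; 2 ft³ remain.
Put 36 ft³ in storage unit 10; 14 ft³ remain.
Put 18 ft³ in storage unit 8; 9 ft³ remain.
Final storage units: [28,18] [29,7,11] [45] [16,33] [46] [38] [44] [23,18] [48] [36].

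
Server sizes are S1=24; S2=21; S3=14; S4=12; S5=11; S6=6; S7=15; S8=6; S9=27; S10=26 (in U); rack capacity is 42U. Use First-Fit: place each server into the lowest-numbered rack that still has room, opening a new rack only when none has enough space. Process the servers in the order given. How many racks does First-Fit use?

5

rack 1: place S1 (24U), 18U left
rack 2: place S2 (21U), 21U left
rack 1: place S3 (14U), 4U left
rack 2: place S4 (12U), 9U left
rack 3: place S5 (11U), 31U left
rack 2: place S6 (6U), 3U left
rack 3: place S7 (15U), 16U left
rack 3: place S8 (6U), 10U left
rack 4: place S9 (27U), 15U left
rack 5: place S10 (26U), 16U left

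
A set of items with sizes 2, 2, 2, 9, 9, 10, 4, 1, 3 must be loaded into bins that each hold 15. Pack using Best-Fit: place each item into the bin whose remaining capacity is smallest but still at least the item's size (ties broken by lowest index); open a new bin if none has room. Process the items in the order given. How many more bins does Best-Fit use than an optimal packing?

Best-Fit: [2,2,2,9] [9,3] [10,4,1] → 3 bins.
Total size 42; any packing needs at least ⌈42/15⌉ = 3 bins.
So 3 is already optimal.

0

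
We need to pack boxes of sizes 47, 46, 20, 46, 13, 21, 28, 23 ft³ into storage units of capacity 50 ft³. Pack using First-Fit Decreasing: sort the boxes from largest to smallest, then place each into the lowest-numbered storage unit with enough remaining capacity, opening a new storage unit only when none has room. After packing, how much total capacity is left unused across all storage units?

56

Sorted descending: 47, 46, 46, 28, 23, 21, 20, 13.
Put 47 ft³ in storage unit 1; 3 ft³ remain.
Put 46 ft³ in storage unit 2; 4 ft³ remain.
Put 46 ft³ in storage unit 3; 4 ft³ remain.
Put 28 ft³ in storage unit 4; 22 ft³ remain.
Put 23 ft³ in storage unit 5; 27 ft³ remain.
Put 21 ft³ in storage unit 4; 1 ft³ remain.
Put 20 ft³ in storage unit 5; 7 ft³ remain.
Put 13 ft³ in storage unit 6; 37 ft³ remain.
6 storage units × 50 ft³ = 300 ft³; used 244 ft³; unused 56 ft³.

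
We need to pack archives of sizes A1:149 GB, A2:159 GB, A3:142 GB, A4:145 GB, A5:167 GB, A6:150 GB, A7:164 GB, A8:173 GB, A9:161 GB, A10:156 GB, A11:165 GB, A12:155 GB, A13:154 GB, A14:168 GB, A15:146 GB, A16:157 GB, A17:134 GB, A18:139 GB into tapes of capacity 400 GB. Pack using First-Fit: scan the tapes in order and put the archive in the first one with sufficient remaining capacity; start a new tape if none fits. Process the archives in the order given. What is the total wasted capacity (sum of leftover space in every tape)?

816

A1 (149 GB) → tape 1 (remaining 251 GB)
A2 (159 GB) → tape 1 (remaining 92 GB)
A3 (142 GB) → tape 2 (remaining 258 GB)
A4 (145 GB) → tape 2 (remaining 113 GB)
A5 (167 GB) → tape 3 (remaining 233 GB)
A6 (150 GB) → tape 3 (remaining 83 GB)
A7 (164 GB) → tape 4 (remaining 236 GB)
A8 (173 GB) → tape 4 (remaining 63 GB)
A9 (161 GB) → tape 5 (remaining 239 GB)
A10 (156 GB) → tape 5 (remaining 83 GB)
A11 (165 GB) → tape 6 (remaining 235 GB)
A12 (155 GB) → tape 6 (remaining 80 GB)
A13 (154 GB) → tape 7 (remaining 246 GB)
A14 (168 GB) → tape 7 (remaining 78 GB)
A15 (146 GB) → tape 8 (remaining 254 GB)
A16 (157 GB) → tape 8 (remaining 97 GB)
A17 (134 GB) → tape 9 (remaining 266 GB)
A18 (139 GB) → tape 9 (remaining 127 GB)
9 tapes × 400 GB = 3600 GB; used 2784 GB; unused 816 GB.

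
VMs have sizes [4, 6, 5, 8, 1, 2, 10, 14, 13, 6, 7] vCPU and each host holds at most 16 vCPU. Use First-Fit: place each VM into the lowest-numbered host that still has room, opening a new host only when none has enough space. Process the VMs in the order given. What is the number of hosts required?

6

Put 4 vCPU in host 1; 12 vCPU remain.
Put 6 vCPU in host 1; 6 vCPU remain.
Put 5 vCPU in host 1; 1 vCPU remain.
Put 8 vCPU in host 2; 8 vCPU remain.
Put 1 vCPU in host 1; 0 vCPU remain.
Put 2 vCPU in host 2; 6 vCPU remain.
Put 10 vCPU in host 3; 6 vCPU remain.
Put 14 vCPU in host 4; 2 vCPU remain.
Put 13 vCPU in host 5; 3 vCPU remain.
Put 6 vCPU in host 2; 0 vCPU remain.
Put 7 vCPU in host 6; 9 vCPU remain.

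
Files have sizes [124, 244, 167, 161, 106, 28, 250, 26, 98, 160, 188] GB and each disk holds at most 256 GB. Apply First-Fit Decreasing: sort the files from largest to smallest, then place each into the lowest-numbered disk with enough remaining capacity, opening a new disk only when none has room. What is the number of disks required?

8 disks

Sorted descending: 250, 244, 188, 167, 161, 160, 124, 106, 98, 28, 26.
disk 1: place 250 GB, 6 GB left
disk 2: place 244 GB, 12 GB left
disk 3: place 188 GB, 68 GB left
disk 4: place 167 GB, 89 GB left
disk 5: place 161 GB, 95 GB left
disk 6: place 160 GB, 96 GB left
disk 7: place 124 GB, 132 GB left
disk 7: place 106 GB, 26 GB left
disk 8: place 98 GB, 158 GB left
disk 3: place 28 GB, 40 GB left
disk 3: place 26 GB, 14 GB left
Final disks: [250] [244] [188,28,26] [167] [161] [160] [124,106] [98].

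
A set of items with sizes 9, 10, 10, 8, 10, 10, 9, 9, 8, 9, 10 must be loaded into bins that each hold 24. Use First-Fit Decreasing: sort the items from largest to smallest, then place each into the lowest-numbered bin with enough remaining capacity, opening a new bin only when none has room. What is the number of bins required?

6 bins

Sorted descending: 10, 10, 10, 10, 10, 9, 9, 9, 9, 8, 8.
10 → bin 1 (remaining 14)
10 → bin 1 (remaining 4)
10 → bin 2 (remaining 14)
10 → bin 2 (remaining 4)
10 → bin 3 (remaining 14)
9 → bin 3 (remaining 5)
9 → bin 4 (remaining 15)
9 → bin 4 (remaining 6)
9 → bin 5 (remaining 15)
8 → bin 5 (remaining 7)
8 → bin 6 (remaining 16)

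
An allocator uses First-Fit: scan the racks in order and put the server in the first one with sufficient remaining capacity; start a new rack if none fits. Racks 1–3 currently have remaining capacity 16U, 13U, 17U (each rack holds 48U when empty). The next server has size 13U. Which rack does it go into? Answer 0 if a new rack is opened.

1

Racks with room: rack 1 (16U), rack 2 (13U), rack 3 (17U).
The first with room is rack 1.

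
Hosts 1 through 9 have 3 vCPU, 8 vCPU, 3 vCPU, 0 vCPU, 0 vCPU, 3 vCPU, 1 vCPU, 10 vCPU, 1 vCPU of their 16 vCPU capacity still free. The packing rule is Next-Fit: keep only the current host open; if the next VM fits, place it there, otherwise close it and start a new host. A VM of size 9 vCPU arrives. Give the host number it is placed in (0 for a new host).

0

Next-Fit only looks at host 9, which has 1 vCPU free.
9 vCPU does not fit, so a new host is opened.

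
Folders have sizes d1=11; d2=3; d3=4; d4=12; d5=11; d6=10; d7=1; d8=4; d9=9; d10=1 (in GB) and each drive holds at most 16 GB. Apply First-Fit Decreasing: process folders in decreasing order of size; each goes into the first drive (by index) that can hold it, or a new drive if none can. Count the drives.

Sorted descending: 12, 11, 11, 10, 9, 4, 4, 3, 1, 1.
drive 1: place 12 GB, 4 GB left
drive 2: place 11 GB, 5 GB left
drive 3: place 11 GB, 5 GB left
drive 4: place 10 GB, 6 GB left
drive 5: place 9 GB, 7 GB left
drive 1: place 4 GB, 0 GB left
drive 2: place 4 GB, 1 GB left
drive 3: place 3 GB, 2 GB left
drive 2: place 1 GB, 0 GB left
drive 3: place 1 GB, 1 GB left
Final drives: [12,4] [11,4,1] [11,3,1] [10] [9].

5 drives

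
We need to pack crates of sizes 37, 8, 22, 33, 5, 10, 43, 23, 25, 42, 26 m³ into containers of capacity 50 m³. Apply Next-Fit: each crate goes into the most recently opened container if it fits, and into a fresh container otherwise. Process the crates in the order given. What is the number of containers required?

37 m³ → container 1 (remaining 13 m³)
8 m³ → container 1 (remaining 5 m³)
22 m³ → container 2 (remaining 28 m³)
33 m³ → container 3 (remaining 17 m³)
5 m³ → container 3 (remaining 12 m³)
10 m³ → container 3 (remaining 2 m³)
43 m³ → container 4 (remaining 7 m³)
23 m³ → container 5 (remaining 27 m³)
25 m³ → container 5 (remaining 2 m³)
42 m³ → container 6 (remaining 8 m³)
26 m³ → container 7 (remaining 24 m³)
Final containers: [37,8] [22] [33,5,10] [43] [23,25] [42] [26].

7 containers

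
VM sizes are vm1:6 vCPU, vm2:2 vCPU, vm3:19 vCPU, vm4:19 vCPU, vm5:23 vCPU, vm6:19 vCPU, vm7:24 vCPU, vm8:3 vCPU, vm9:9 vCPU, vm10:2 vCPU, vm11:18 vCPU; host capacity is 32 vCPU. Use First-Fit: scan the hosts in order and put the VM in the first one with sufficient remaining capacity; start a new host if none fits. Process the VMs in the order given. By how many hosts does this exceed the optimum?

First-Fit: [6,2,19,3,2] [19,9] [23] [19] [24] [18] → 6 hosts.
6 VMs exceed 16 vCPU (half the capacity), and no two of those can share a host, so at least 6 hosts are needed.
So 6 is already optimal.

0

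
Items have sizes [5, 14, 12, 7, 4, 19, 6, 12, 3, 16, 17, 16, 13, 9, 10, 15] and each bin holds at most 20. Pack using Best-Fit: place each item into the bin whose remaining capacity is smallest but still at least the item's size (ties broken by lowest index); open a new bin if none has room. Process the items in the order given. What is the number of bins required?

11 bins

bin 1: place 5, 15 left
bin 1: place 14, 1 left
bin 2: place 12, 8 left
bin 2: place 7, 1 left
bin 3: place 4, 16 left
bin 4: place 19, 1 left
bin 3: place 6, 10 left
bin 5: place 12, 8 left
bin 5: place 3, 5 left
bin 6: place 16, 4 left
bin 7: place 17, 3 left
bin 8: place 16, 4 left
bin 9: place 13, 7 left
bin 3: place 9, 1 left
bin 10: place 10, 10 left
bin 11: place 15, 5 left
Final bins: [5,14] [12,7] [4,6,9] [19] [12,3] [16] [17] [16] [13] [10] [15].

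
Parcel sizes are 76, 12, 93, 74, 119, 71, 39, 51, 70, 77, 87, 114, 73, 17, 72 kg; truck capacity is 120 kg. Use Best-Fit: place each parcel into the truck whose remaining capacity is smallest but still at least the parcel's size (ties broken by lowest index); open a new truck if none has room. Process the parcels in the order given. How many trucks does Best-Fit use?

12 trucks

truck 1: place 76 kg, 44 kg left
truck 1: place 12 kg, 32 kg left
truck 2: place 93 kg, 27 kg left
truck 3: place 74 kg, 46 kg left
truck 4: place 119 kg, 1 kg left
truck 5: place 71 kg, 49 kg left
truck 3: place 39 kg, 7 kg left
truck 6: place 51 kg, 69 kg left
truck 7: place 70 kg, 50 kg left
truck 8: place 77 kg, 43 kg left
truck 9: place 87 kg, 33 kg left
truck 10: place 114 kg, 6 kg left
truck 11: place 73 kg, 47 kg left
truck 2: place 17 kg, 10 kg left
truck 12: place 72 kg, 48 kg left
Final trucks: [76,12] [93,17] [74,39] [119] [71] [51] [70] [77] [87] [114] [73] [72].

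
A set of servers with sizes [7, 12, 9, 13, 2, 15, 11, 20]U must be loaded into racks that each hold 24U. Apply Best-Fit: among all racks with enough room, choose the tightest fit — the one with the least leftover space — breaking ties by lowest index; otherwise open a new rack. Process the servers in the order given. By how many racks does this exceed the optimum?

Best-Fit: [7,12] [9,13,2] [15] [11] [20] → 5 racks.
Total size 89U; any packing needs at least ⌈89/24⌉ = 4 racks.
An optimal packing achieves that bound: [20,2] [15,9] [13,11] [12,7] → 4 racks.
Excess: 5 − 4 = 1.

1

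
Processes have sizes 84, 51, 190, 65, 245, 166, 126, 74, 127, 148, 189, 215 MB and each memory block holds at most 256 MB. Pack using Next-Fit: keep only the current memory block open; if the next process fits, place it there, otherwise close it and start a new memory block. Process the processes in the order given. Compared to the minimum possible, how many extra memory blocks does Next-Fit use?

Next-Fit: [84,51] [190,65] [245] [166] [126,74] [127] [148] [189] [215] → 9 memory blocks.
Total size 1680 MB; any packing needs at least ⌈1680/256⌉ = 7 memory blocks.
An optimal packing achieves that bound: [245] [215] [190,65] [189,51] [166,84] [148,74] [127,126] → 7 memory blocks.
Excess: 9 − 7 = 2.

2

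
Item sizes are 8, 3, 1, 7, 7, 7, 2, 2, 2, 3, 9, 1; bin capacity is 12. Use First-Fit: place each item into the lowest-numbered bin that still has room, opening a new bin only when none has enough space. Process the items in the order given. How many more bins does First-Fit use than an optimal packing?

First-Fit: [8,3,1] [7,2,2,1] [7,2,3] [7] [9] → 5 bins.
Total size 52; any packing needs at least ⌈52/12⌉ = 5 bins.
So 5 is already optimal.

0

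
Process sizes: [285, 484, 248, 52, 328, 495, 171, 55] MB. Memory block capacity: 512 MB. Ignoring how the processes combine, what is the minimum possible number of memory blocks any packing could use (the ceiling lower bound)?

Total size = 285 + 484 + 248 + 52 + 328 + 495 + 171 + 55 = 2118 MB.
⌈2118 / 512⌉ = 5.

5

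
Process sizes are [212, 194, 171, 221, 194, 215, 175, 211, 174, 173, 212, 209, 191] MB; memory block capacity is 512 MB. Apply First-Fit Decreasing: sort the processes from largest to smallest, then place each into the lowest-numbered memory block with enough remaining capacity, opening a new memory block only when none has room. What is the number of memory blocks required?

Sorted descending: 221, 215, 212, 212, 211, 209, 194, 194, 191, 175, 174, 173, 171.
memory block 1: place 221 MB, 291 MB left
memory block 1: place 215 MB, 76 MB left
memory block 2: place 212 MB, 300 MB left
memory block 2: place 212 MB, 88 MB left
memory block 3: place 211 MB, 301 MB left
memory block 3: place 209 MB, 92 MB left
memory block 4: place 194 MB, 318 MB left
memory block 4: place 194 MB, 124 MB left
memory block 5: place 191 MB, 321 MB left
memory block 5: place 175 MB, 146 MB left
memory block 6: place 174 MB, 338 MB left
memory block 6: place 173 MB, 165 MB left
memory block 7: place 171 MB, 341 MB left

7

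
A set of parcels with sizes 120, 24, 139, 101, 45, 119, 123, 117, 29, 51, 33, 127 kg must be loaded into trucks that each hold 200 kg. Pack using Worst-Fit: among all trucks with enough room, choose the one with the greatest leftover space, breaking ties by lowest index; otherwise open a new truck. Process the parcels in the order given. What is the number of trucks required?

truck 1: place 120 kg, 80 kg left
truck 1: place 24 kg, 56 kg left
truck 2: place 139 kg, 61 kg left
truck 3: place 101 kg, 99 kg left
truck 3: place 45 kg, 54 kg left
truck 4: place 119 kg, 81 kg left
truck 5: place 123 kg, 77 kg left
truck 6: place 117 kg, 83 kg left
truck 6: place 29 kg, 54 kg left
truck 4: place 51 kg, 30 kg left
truck 5: place 33 kg, 44 kg left
truck 7: place 127 kg, 73 kg left
Final trucks: [120,24] [139] [101,45] [119,51] [123,33] [117,29] [127].

7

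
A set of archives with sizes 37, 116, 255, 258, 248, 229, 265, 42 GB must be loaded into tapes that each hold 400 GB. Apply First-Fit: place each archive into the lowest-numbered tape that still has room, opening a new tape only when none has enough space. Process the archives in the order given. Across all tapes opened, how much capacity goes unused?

550

tape 1: place 37 GB, 363 GB left
tape 1: place 116 GB, 247 GB left
tape 2: place 255 GB, 145 GB left
tape 3: place 258 GB, 142 GB left
tape 4: place 248 GB, 152 GB left
tape 1: place 229 GB, 18 GB left
tape 5: place 265 GB, 135 GB left
tape 2: place 42 GB, 103 GB left
5 tapes × 400 GB = 2000 GB; used 1450 GB; unused 550 GB.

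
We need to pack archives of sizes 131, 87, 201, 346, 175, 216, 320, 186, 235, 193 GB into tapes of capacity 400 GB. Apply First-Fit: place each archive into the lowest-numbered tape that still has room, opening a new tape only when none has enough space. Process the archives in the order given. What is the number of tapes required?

7 tapes

tape 1: place 131 GB, 269 GB left
tape 1: place 87 GB, 182 GB left
tape 2: place 201 GB, 199 GB left
tape 3: place 346 GB, 54 GB left
tape 1: place 175 GB, 7 GB left
tape 4: place 216 GB, 184 GB left
tape 5: place 320 GB, 80 GB left
tape 2: place 186 GB, 13 GB left
tape 6: place 235 GB, 165 GB left
tape 7: place 193 GB, 207 GB left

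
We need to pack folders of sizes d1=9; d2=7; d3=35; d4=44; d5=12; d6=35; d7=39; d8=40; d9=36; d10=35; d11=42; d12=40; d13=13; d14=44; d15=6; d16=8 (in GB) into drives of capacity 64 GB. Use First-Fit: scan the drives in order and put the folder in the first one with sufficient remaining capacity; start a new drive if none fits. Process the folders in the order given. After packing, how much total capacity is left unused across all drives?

195

drive 1: place d1 (9 GB), 55 GB left
drive 1: place d2 (7 GB), 48 GB left
drive 1: place d3 (35 GB), 13 GB left
drive 2: place d4 (44 GB), 20 GB left
drive 1: place d5 (12 GB), 1 GB left
drive 3: place d6 (35 GB), 29 GB left
drive 4: place d7 (39 GB), 25 GB left
drive 5: place d8 (40 GB), 24 GB left
drive 6: place d9 (36 GB), 28 GB left
drive 7: place d10 (35 GB), 29 GB left
drive 8: place d11 (42 GB), 22 GB left
drive 9: place d12 (40 GB), 24 GB left
drive 2: place d13 (13 GB), 7 GB left
drive 10: place d14 (44 GB), 20 GB left
drive 2: place d15 (6 GB), 1 GB left
drive 3: place d16 (8 GB), 21 GB left
10 drives × 64 GB = 640 GB; used 445 GB; unused 195 GB.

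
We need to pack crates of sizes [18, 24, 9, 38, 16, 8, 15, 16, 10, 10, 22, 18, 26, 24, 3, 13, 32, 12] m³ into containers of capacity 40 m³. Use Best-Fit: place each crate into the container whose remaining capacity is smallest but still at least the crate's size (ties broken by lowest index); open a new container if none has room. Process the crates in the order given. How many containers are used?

18 m³ → container 1 (remaining 22 m³)
24 m³ → container 2 (remaining 16 m³)
9 m³ → container 2 (remaining 7 m³)
38 m³ → container 3 (remaining 2 m³)
16 m³ → container 1 (remaining 6 m³)
8 m³ → container 4 (remaining 32 m³)
15 m³ → container 4 (remaining 17 m³)
16 m³ → container 4 (remaining 1 m³)
10 m³ → container 5 (remaining 30 m³)
10 m³ → container 5 (remaining 20 m³)
22 m³ → container 6 (remaining 18 m³)
18 m³ → container 6 (remaining 0 m³)
26 m³ → container 7 (remaining 14 m³)
24 m³ → container 8 (remaining 16 m³)
3 m³ → container 1 (remaining 3 m³)
13 m³ → container 7 (remaining 1 m³)
32 m³ → container 9 (remaining 8 m³)
12 m³ → container 8 (remaining 4 m³)

9 containers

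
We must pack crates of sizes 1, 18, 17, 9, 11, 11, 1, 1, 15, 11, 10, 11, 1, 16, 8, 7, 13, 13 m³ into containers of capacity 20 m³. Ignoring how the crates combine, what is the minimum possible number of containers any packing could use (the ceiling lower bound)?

Total size = 1 + 18 + 17 + 9 + 11 + 11 + 1 + 1 + 15 + 11 + 10 + 11 + 1 + 16 + 8 + 7 + 13 + 13 = 174 m³.
⌈174 / 20⌉ = 9.

9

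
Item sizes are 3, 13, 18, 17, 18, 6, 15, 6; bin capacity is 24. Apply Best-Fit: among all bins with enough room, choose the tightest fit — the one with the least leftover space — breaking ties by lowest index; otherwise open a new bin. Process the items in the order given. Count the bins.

Put 3 in bin 1; 21 remain.
Put 13 in bin 1; 8 remain.
Put 18 in bin 2; 6 remain.
Put 17 in bin 3; 7 remain.
Put 18 in bin 4; 6 remain.
Put 6 in bin 2; 0 remain.
Put 15 in bin 5; 9 remain.
Put 6 in bin 4; 0 remain.
Final bins: [3,13] [18,6] [17] [18,6] [15].

5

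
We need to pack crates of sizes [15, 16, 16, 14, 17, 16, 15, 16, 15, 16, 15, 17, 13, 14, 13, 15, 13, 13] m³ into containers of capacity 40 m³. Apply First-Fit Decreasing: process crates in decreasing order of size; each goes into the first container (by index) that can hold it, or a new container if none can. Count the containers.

Sorted descending: 17, 17, 16, 16, 16, 16, 16, 15, 15, 15, 15, 15, 14, 14, 13, 13, 13, 13.
container 1: place 17 m³, 23 m³ left
container 1: place 17 m³, 6 m³ left
container 2: place 16 m³, 24 m³ left
container 2: place 16 m³, 8 m³ left
container 3: place 16 m³, 24 m³ left
container 3: place 16 m³, 8 m³ left
container 4: place 16 m³, 24 m³ left
container 4: place 15 m³, 9 m³ left
container 5: place 15 m³, 25 m³ left
container 5: place 15 m³, 10 m³ left
container 6: place 15 m³, 25 m³ left
container 6: place 15 m³, 10 m³ left
container 7: place 14 m³, 26 m³ left
container 7: place 14 m³, 12 m³ left
container 8: place 13 m³, 27 m³ left
container 8: place 13 m³, 14 m³ left
container 8: place 13 m³, 1 m³ left
container 9: place 13 m³, 27 m³ left

9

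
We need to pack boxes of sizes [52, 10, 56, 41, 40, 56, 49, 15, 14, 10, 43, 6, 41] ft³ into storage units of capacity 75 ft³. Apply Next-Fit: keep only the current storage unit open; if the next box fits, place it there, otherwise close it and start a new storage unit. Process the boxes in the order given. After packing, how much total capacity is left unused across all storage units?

Put 52 ft³ in storage unit 1; 23 ft³ remain.
Put 10 ft³ in storage unit 1; 13 ft³ remain.
Put 56 ft³ in storage unit 2; 19 ft³ remain.
Put 41 ft³ in storage unit 3; 34 ft³ remain.
Put 40 ft³ in storage unit 4; 35 ft³ remain.
Put 56 ft³ in storage unit 5; 19 ft³ remain.
Put 49 ft³ in storage unit 6; 26 ft³ remain.
Put 15 ft³ in storage unit 6; 11 ft³ remain.
Put 14 ft³ in storage unit 7; 61 ft³ remain.
Put 10 ft³ in storage unit 7; 51 ft³ remain.
Put 43 ft³ in storage unit 7; 8 ft³ remain.
Put 6 ft³ in storage unit 7; 2 ft³ remain.
Put 41 ft³ in storage unit 8; 34 ft³ remain.
8 storage units × 75 ft³ = 600 ft³; used 433 ft³; unused 167 ft³.

167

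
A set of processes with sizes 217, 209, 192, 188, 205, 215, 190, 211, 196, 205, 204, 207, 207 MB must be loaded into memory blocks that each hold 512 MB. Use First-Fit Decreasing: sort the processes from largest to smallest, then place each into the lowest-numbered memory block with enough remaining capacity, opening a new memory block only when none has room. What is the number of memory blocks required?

7 memory blocks

Sorted descending: 217, 215, 211, 209, 207, 207, 205, 205, 204, 196, 192, 190, 188.
Put 217 MB in memory block 1; 295 MB remain.
Put 215 MB in memory block 1; 80 MB remain.
Put 211 MB in memory block 2; 301 MB remain.
Put 209 MB in memory block 2; 92 MB remain.
Put 207 MB in memory block 3; 305 MB remain.
Put 207 MB in memory block 3; 98 MB remain.
Put 205 MB in memory block 4; 307 MB remain.
Put 205 MB in memory block 4; 102 MB remain.
Put 204 MB in memory block 5; 308 MB remain.
Put 196 MB in memory block 5; 112 MB remain.
Put 192 MB in memory block 6; 320 MB remain.
Put 190 MB in memory block 6; 130 MB remain.
Put 188 MB in memory block 7; 324 MB remain.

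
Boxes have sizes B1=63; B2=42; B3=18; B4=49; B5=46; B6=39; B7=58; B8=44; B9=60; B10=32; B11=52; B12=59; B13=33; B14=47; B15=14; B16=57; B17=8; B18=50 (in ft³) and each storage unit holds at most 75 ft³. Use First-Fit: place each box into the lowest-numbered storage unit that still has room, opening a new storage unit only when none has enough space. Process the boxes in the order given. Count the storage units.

14

storage unit 1: place B1 (63 ft³), 12 ft³ left
storage unit 2: place B2 (42 ft³), 33 ft³ left
storage unit 2: place B3 (18 ft³), 15 ft³ left
storage unit 3: place B4 (49 ft³), 26 ft³ left
storage unit 4: place B5 (46 ft³), 29 ft³ left
storage unit 5: place B6 (39 ft³), 36 ft³ left
storage unit 6: place B7 (58 ft³), 17 ft³ left
storage unit 7: place B8 (44 ft³), 31 ft³ left
storage unit 8: place B9 (60 ft³), 15 ft³ left
storage unit 5: place B10 (32 ft³), 4 ft³ left
storage unit 9: place B11 (52 ft³), 23 ft³ left
storage unit 10: place B12 (59 ft³), 16 ft³ left
storage unit 11: place B13 (33 ft³), 42 ft³ left
storage unit 12: place B14 (47 ft³), 28 ft³ left
storage unit 2: place B15 (14 ft³), 1 ft³ left
storage unit 13: place B16 (57 ft³), 18 ft³ left
storage unit 1: place B17 (8 ft³), 4 ft³ left
storage unit 14: place B18 (50 ft³), 25 ft³ left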